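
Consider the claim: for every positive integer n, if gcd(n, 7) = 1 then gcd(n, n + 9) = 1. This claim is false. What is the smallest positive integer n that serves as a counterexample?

We need the least positive integer n for which gcd(n, 7) = 1 but gcd(n, n + 9) > 1.
For n = 1, 2 the conclusion holds.
n = 3: gcd(3, 12) = 3.
Thus n = 3 disproves the claim, and no smaller n works.

n = 3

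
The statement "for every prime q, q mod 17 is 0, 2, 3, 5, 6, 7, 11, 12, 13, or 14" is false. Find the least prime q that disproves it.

q = 43

Check each prime q in order until the claim fails.
For q = 2, 3, 5, 7, …, 31, 37, 41 the conclusion holds.
q = 43: 43 mod 17 = 9 — not in {0, 2, 3, 5, 6, 7, 11, 12, 13, 14}.
Thus q = 43 disproves the claim, and no smaller q works.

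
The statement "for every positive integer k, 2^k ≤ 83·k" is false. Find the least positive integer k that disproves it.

k = 10

For k = 1, 2, 3, 4, 5, 6, 7, 8, 9 the conclusion holds.
k = 10: 2^k = 1024 and 83·k = 830, so 1024 > 830.
Hence k = 10 is a counterexample.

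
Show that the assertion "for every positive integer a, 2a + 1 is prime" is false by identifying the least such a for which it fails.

a = 4

We need the least positive integer a for which 2a + 1 is not prime.
For a = 1, 2, 3 the conclusion holds.
a = 4: 2a + 1 = 9 = 3 × 3, composite.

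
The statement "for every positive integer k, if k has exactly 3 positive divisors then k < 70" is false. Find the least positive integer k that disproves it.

k = 121

Check each positive integer k in order until k has exactly 3 positive divisors but the claim fails.
The first 4 eligible values, up to k = 49, all satisfy the conclusion.
k = 121: τ(121) = 3; 121 ≥ 70.
Thus k = 121 disproves the claim, and no smaller k works.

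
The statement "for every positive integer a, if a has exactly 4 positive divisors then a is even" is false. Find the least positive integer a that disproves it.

a = 6: divisors of 6: 1, 2, 3, 6; 6 is even.
a = 8: divisors of 8: 1, 2, 4, 8; 8 is even.
a = 10: divisors of 10: 1, 2, 5, 10; 10 is even.
a = 14: divisors of 14: 1, 2, 7, 14; 14 is even.
a = 15: divisors of 15: 1, 3, 5, 15; 15 is odd.
Thus a = 15 disproves the claim, and no smaller a works.

a = 15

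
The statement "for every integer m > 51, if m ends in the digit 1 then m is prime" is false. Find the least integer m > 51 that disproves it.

For m = 61, 71 the conclusion holds.
m = 81: 81 ends in 1; 81 = 3 × 27, composite.
So m = 81 is the smallest counterexample.

m = 81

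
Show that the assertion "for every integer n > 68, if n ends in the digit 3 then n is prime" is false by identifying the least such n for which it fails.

n = 93

A counterexample is any integer n > 68 such that n ends in the digit 3 but n is not prime; we check each in order.
For n = 73, 83 the conclusion holds.
n = 93: 93 ends in 3; 93 = 3 × 31, composite.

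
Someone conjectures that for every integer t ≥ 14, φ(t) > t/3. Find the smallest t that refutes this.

t = 18

We need the least integer t ≥ 14 for which the claim fails.
For t = 14, 15, 16, 17 the conclusion holds.
t = 18: φ(18) = 6 and 18/3 = 6, so φ(18) ≤ 18/3.
So t = 18 is the smallest counterexample.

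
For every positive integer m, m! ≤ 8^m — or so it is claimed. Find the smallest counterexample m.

m = 20

For m = 1, 2, 3, 4, …, 17, 18, 19 the conclusion holds.
m = 20: m! = 2432902008176640000 and 8^m = 1152921504606846976, so 2432902008176640000 > 1152921504606846976.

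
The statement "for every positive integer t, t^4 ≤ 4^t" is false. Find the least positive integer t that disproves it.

t = 3

Check each positive integer t in order until t^4 > 4^t.
t = 1: t^4 = 1 and 4^t = 4, so 1 ≤ 4.
t = 2: t^4 = 16 and 4^t = 16, so 16 ≤ 16.
t = 3: t^4 = 81 and 4^t = 64, so 81 > 64.
Thus t = 3 disproves the claim, and no smaller t works.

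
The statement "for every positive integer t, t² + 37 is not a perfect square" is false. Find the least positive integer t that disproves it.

Check each positive integer t in order until t² + 37 is a perfect square.
For t = 1, 2, 3, 4, …, 15, 16, 17 the conclusion holds.
t = 18: 18² + 37 = 361 = 19², a perfect square.
Hence t = 18 is a counterexample.

t = 18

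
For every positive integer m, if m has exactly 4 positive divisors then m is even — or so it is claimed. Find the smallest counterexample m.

Check each positive integer m in order until m has exactly 4 positive divisors but m is odd.
For m = 6, 8, 10, 14 the conclusion holds.
m = 15: divisors of 15: 1, 3, 5, 15; 15 is odd.
Hence m = 15 is a counterexample.

m = 15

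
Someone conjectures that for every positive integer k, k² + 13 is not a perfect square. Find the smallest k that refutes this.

A counterexample is any positive integer k such that k² + 13 is a perfect square; we check each in order.
For k = 1, 2, 3, 4, 5 the conclusion holds.
k = 6: 6² + 13 = 49 = 7², a perfect square.

k = 6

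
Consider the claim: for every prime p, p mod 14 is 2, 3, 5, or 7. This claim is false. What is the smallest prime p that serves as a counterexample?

For p = 2, 3, 5, 7 the conclusion holds.
p = 11: 11 mod 14 = 11 — not in {2, 3, 5, 7}.

p = 11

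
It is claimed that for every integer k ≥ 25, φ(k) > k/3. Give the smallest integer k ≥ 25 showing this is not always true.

k = 30

For k = 25, 26, 27, 28, 29 the conclusion holds.
k = 30: φ(30) = 8 and 30/3 = 10, so φ(30) ≤ 30/3.
Hence k = 30 is a counterexample.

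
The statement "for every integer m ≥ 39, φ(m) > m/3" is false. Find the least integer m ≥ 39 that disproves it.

We need the least integer m ≥ 39 for which the claim fails.
m = 39: φ(39) = 24 and 39/3 = 13, so φ(39) > 39/3.
m = 40: φ(40) = 16 and 40/3 = 40/3, so φ(40) > 40/3.
m = 41: φ(41) = 40 and 41/3 = 41/3, so φ(41) > 41/3.
m = 42: φ(42) = 12 and 42/3 = 14, so φ(42) ≤ 42/3.
Hence m = 42 is a counterexample.

m = 42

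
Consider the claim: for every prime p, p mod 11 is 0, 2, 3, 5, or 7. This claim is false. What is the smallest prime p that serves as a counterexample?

For p = 2, 3, 5, 7, 11, 13 the conclusion holds.
p = 17: 17 mod 11 = 6 — not in {0, 2, 3, 5, 7}.

p = 17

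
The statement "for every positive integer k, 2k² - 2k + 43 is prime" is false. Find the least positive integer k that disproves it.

For k = 1, 2 the conclusion holds.
k = 3: 2k² - 2k + 43 = 55 = 5 × 11, composite.
So k = 3 is the smallest counterexample.

k = 3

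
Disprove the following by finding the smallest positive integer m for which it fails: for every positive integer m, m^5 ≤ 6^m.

A counterexample is any positive integer m such that m^5 > 6^m; we check each in order.
m = 1: m^5 = 1 and 6^m = 6, so 1 ≤ 6.
m = 2: m^5 = 32 and 6^m = 36, so 32 ≤ 36.
m = 3: m^5 = 243 and 6^m = 216, so 243 > 216.
Hence m = 3 is a counterexample.

m = 3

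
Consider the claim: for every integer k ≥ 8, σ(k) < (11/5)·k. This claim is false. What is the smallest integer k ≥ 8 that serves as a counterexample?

Check each integer k ≥ 8 in order until the claim fails.
The first 4 eligible values, up to k = 11, all satisfy the conclusion.
k = 12: σ(12) = 28; 28 ≥ 132/5.

k = 12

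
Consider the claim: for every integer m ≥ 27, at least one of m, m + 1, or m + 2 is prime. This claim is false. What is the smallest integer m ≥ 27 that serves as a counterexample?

A counterexample is any integer m ≥ 27 such that m, m + 1, m + 2 are all composite; we check each in order.
The first 5 eligible values, up to m = 31, all satisfy the conclusion.
m = 32: 32 = 2 × 16; 33 = 3 × 11; 34 = 2 × 17 — all composite.

m = 32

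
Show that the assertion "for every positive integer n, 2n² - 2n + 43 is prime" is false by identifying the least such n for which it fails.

n = 3

A counterexample is any positive integer n such that 2n² - 2n + 43 is not prime; we check each in order.
For n = 1, 2 the conclusion holds.
n = 3: 2n² - 2n + 43 = 55 = 5 × 11, composite.
Thus n = 3 disproves the claim, and no smaller n works.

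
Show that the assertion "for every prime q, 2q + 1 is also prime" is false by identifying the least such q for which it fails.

q = 7

We need the least prime q for which 2q + 1 is not prime.
For q = 2, 3, 5 the conclusion holds.
q = 7: 2q + 1 = 15 = 3 × 5, not prime.
Hence q = 7 is a counterexample.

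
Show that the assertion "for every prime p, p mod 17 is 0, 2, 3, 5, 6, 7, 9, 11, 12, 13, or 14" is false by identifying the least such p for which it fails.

p = 59

A counterexample is any prime p such that the claim fails; we check each in order.
For p = 2, 3, 5, 7, …, 43, 47, 53 the conclusion holds.
p = 59: 59 mod 17 = 8 — not in {0, 2, 3, 5, 6, 7, 9, 11, 12, 13, 14}.
Hence p = 59 is a counterexample.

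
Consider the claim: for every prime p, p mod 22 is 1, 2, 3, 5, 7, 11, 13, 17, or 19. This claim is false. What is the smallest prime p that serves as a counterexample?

We need the least prime p for which the claim fails.
The first 10 eligible values, up to p = 29, all satisfy the conclusion.
p = 31: 31 mod 22 = 9 — not in {1, 2, 3, 5, 7, 11, 13, 17, 19}.
So p = 31 is the smallest counterexample.

p = 31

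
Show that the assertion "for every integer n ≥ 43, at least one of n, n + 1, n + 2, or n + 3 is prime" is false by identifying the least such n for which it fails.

We need the least integer n ≥ 43 for which n, n + 1, n + 2, n + 3 are all composite.
The first 5 eligible values, up to n = 47, all satisfy the conclusion.
n = 48: 48 = 2 × 24; 49 = 7 × 7; 50 = 2 × 25; 51 = 3 × 17 — all composite.

n = 48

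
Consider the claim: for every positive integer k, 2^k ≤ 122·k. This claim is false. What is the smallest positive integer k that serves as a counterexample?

We need the least positive integer k for which 2^k > 122·k.
The first 10 eligible values, up to k = 10, all satisfy the conclusion.
k = 11: 2^k = 2048 and 122·k = 1342, so 2048 > 1342.
Thus k = 11 disproves the claim, and no smaller k works.

k = 11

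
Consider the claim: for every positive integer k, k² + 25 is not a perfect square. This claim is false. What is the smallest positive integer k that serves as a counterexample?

A counterexample is any positive integer k such that k² + 25 is a perfect square; we check each in order.
For k = 1, 2, 3, 4, …, 9, 10, 11 the conclusion holds.
k = 12: 12² + 25 = 169 = 13², a perfect square.
So k = 12 is the smallest counterexample.

k = 12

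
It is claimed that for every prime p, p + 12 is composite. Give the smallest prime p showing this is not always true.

p = 5

p = 2: p + 12 = 14 = 2 × 7, composite.
p = 3: p + 12 = 15 = 3 × 5, composite.
p = 5: p + 12 = 17, prime — not composite.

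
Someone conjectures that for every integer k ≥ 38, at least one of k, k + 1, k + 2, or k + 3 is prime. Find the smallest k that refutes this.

k = 48

For k = 38, 39, 40, 41, 42, 43, 44, 45, 46, 47 the conclusion holds.
k = 48: 48 = 2 × 24; 49 = 7 × 7; 50 = 2 × 25; 51 = 3 × 17 — all composite.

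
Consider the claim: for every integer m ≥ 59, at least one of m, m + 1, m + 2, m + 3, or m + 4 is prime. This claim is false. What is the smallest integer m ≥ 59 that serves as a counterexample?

m = 62

Check each integer m ≥ 59 in order until m, m + 1, m + 2, m + 3, m + 4 are all composite.
For m = 59, 60, 61 the conclusion holds.
m = 62: 62 = 2 × 31; 63 = 3 × 21; 64 = 2 × 32; 65 = 5 × 13; 66 = 2 × 33 — all composite.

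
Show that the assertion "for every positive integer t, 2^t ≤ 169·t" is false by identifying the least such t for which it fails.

t = 11

A counterexample is any positive integer t such that 2^t > 169·t; we check each in order.
The first 10 eligible values, up to t = 10, all satisfy the conclusion.
t = 11: 2^t = 2048 and 169·t = 1859, so 2048 > 1859.
So t = 11 is the smallest counterexample.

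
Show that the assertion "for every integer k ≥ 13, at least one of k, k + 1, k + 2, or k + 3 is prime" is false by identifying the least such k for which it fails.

k = 24

We need the least integer k ≥ 13 for which k, k + 1, k + 2, k + 3 are all composite.
For k = 13, 14, 15, 16, …, 21, 22, 23 the conclusion holds.
k = 24: 24 = 2 × 12; 25 = 5 × 5; 26 = 2 × 13; 27 = 3 × 9 — all composite.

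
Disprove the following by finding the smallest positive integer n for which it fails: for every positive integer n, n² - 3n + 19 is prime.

n = 18

A counterexample is any positive integer n such that n² - 3n + 19 is not prime; we check each in order.
For n = 1, 2, 3, 4, …, 15, 16, 17 the conclusion holds.
n = 18: n² - 3n + 19 = 289 = 17 × 17, composite.
Thus n = 18 disproves the claim, and no smaller n works.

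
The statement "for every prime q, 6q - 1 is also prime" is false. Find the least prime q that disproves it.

Check each prime q in order until 6q - 1 is not prime.
For q = 2, 3, 5, 7 the conclusion holds.
q = 11: 6q - 1 = 65 = 5 × 13, not prime.

q = 11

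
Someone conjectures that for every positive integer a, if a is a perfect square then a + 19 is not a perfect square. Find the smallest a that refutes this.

a = 81

a = 1: 1 + 19 = 20, not a perfect square.
a = 4: 4 + 19 = 23, not a perfect square.
a = 9: 9 + 19 = 28, not a perfect square.
a = 16: 16 + 19 = 35, not a perfect square.
a = 25: 25 + 19 = 44, not a perfect square.
a = 36: 36 + 19 = 55, not a perfect square.
a = 49: 49 + 19 = 68, not a perfect square.
a = 64: 64 + 19 = 83, not a perfect square.
a = 81: 81 = 9² and 81 + 19 = 100 = 10².
So a = 81 is the smallest counterexample.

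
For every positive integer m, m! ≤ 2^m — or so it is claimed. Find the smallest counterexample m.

m = 4

Check each positive integer m in order until m! > 2^m.
For m = 1, 2, 3 the conclusion holds.
m = 4: m! = 24 and 2^m = 16, so 24 > 16.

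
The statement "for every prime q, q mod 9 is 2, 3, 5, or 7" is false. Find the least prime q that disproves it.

q = 13

A counterexample is any prime q such that the claim fails; we check each in order.
For q = 2, 3, 5, 7, 11 the conclusion holds.
q = 13: 13 mod 9 = 4 — not in {2, 3, 5, 7}.
Thus q = 13 disproves the claim, and no smaller q works.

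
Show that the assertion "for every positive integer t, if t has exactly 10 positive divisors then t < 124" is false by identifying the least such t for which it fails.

For t = 48, 80, 112 the conclusion holds.
t = 162: τ(162) = 10; 162 ≥ 124.

t = 162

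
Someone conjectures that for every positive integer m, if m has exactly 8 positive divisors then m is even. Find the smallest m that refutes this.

Check each positive integer m in order until m has exactly 8 positive divisors but m is odd.
For m = 24, 30, 40, 42, …, 88, 102, 104 the conclusion holds.
m = 105: divisors of 105: 1, 3, 5, 7, 15, 21, 35, 105; 105 is odd.

m = 105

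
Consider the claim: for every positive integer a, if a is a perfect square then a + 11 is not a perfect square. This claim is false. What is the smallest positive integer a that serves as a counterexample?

Check each positive integer a in order until a is a perfect square but a + 11 is a perfect square.
a = 1: 1 + 11 = 12, not a perfect square.
a = 4: 4 + 11 = 15, not a perfect square.
a = 9: 9 + 11 = 20, not a perfect square.
a = 16: 16 + 11 = 27, not a perfect square.
a = 25: 25 = 5² and 25 + 11 = 36 = 6².
Hence a = 25 is a counterexample.

a = 25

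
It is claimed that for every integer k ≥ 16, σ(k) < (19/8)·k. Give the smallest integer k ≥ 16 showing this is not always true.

A counterexample is any integer k ≥ 16 such that the claim fails; we check each in order.
The first 8 eligible values, up to k = 23, all satisfy the conclusion.
k = 24: σ(24) = 60; 60 ≥ 57.

k = 24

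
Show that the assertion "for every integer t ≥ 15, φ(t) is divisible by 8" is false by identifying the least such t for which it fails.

Check each integer t ≥ 15 in order until φ(t) is not divisible by 8.
t = 15: φ(15) = 8; 8 mod 8 = 0.
t = 16: φ(16) = 8; 8 mod 8 = 0.
t = 17: φ(17) = 16; 16 mod 8 = 0.
t = 18: φ(18) = 6; 6 mod 8 = 6.

t = 18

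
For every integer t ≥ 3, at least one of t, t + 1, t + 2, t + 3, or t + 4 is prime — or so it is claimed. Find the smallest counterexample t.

t = 24

We need the least integer t ≥ 3 for which t, t + 1, t + 2, t + 3, t + 4 are all composite.
For t = 3, 4, 5, 6, …, 21, 22, 23 the conclusion holds.
t = 24: 24 = 2 × 12; 25 = 5 × 5; 26 = 2 × 13; 27 = 3 × 9; 28 = 2 × 14 — all composite.
Hence t = 24 is a counterexample.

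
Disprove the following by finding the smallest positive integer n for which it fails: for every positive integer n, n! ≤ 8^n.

We need the least positive integer n for which n! > 8^n.
The first 19 eligible values, up to n = 19, all satisfy the conclusion.
n = 20: n! = 2432902008176640000 and 8^n = 1152921504606846976, so 2432902008176640000 > 1152921504606846976.

n = 20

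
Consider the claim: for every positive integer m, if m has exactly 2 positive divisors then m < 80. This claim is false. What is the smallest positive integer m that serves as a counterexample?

We need the least positive integer m for which m has exactly 2 positive divisors but the claim fails.
For m = 2, 3, 5, 7, …, 71, 73, 79 the conclusion holds.
m = 83: τ(83) = 2; 83 ≥ 80.
Hence m = 83 is a counterexample.

m = 83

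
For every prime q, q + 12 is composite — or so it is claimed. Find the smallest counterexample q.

q = 5

We need the least prime q for which q + 12 is prime.
For q = 2, 3 the conclusion holds.
q = 5: q + 12 = 17, prime — not composite.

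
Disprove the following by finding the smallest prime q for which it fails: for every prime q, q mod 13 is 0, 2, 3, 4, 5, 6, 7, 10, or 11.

q = 47

Check each prime q in order until the claim fails.
For q = 2, 3, 5, 7, …, 37, 41, 43 the conclusion holds.
q = 47: 47 mod 13 = 8 — not in {0, 2, 3, 4, 5, 6, 7, 10, 11}.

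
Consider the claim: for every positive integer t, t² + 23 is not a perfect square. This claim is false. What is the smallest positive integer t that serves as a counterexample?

Check each positive integer t in order until t² + 23 is a perfect square.
For t = 1, 2, 3, 4, 5, 6, 7, 8, 9, 10 the conclusion holds.
t = 11: 11² + 23 = 144 = 12², a perfect square.

t = 11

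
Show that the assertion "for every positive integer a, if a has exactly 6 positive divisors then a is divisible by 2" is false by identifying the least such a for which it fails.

a = 45

A counterexample is any positive integer a such that a has exactly 6 positive divisors but a is not divisible by 2; we check each in order.
For a = 12, 18, 20, 28, 32, 44 the conclusion holds.
a = 45: τ(45) = 6; 45 mod 2 = 1.
So a = 45 is the smallest counterexample.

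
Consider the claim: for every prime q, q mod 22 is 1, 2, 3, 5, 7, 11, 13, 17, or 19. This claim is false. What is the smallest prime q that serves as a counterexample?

We need the least prime q for which the claim fails.
For q = 2, 3, 5, 7, 11, 13, 17, 19, 23, 29 the conclusion holds.
q = 31: 31 mod 22 = 9 — not in {1, 2, 3, 5, 7, 11, 13, 17, 19}.
So q = 31 is the smallest counterexample.

q = 31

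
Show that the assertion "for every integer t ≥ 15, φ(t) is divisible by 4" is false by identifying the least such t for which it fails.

t = 18

A counterexample is any integer t ≥ 15 such that φ(t) is not divisible by 4; we check each in order.
For t = 15, 16, 17 the conclusion holds.
t = 18: φ(18) = 6; 6 mod 4 = 2.
So t = 18 is the smallest counterexample.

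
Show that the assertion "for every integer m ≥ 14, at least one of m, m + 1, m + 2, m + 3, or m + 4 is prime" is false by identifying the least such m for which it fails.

m = 24

We need the least integer m ≥ 14 for which m, m + 1, m + 2, m + 3, m + 4 are all composite.
For m = 14, 15, 16, 17, 18, 19, 20, 21, 22, 23 the conclusion holds.
m = 24: 24 = 2 × 12; 25 = 5 × 5; 26 = 2 × 13; 27 = 3 × 9; 28 = 2 × 14 — all composite.
Thus m = 24 disproves the claim, and no smaller m works.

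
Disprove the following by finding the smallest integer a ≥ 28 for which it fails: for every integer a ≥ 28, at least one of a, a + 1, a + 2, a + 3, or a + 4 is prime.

a = 32

A counterexample is any integer a ≥ 28 such that a, a + 1, a + 2, a + 3, a + 4 are all composite; we check each in order.
a = 28: 29 is prime.
a = 29: 29 is prime.
a = 30: 31 is prime.
a = 31: 31 is prime.
a = 32: 32 = 2 × 16; 33 = 3 × 11; 34 = 2 × 17; 35 = 5 × 7; 36 = 2 × 18 — all composite.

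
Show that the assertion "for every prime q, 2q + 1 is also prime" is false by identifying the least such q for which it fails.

q = 7

Check each prime q in order until 2q + 1 is not prime.
q = 2: 2q + 1 = 5, prime.
q = 3: 2q + 1 = 7, prime.
q = 5: 2q + 1 = 11, prime.
q = 7: 2q + 1 = 15 = 3 × 5, not prime.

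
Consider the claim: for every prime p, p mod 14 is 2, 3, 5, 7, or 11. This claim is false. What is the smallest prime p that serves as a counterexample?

p = 13

Check each prime p in order until the claim fails.
p = 2: 2 mod 14 = 2.
p = 3: 3 mod 14 = 3.
p = 5: 5 mod 14 = 5.
p = 7: 7 mod 14 = 7.
p = 11: 11 mod 14 = 11.
p = 13: 13 mod 14 = 13 — not in {2, 3, 5, 7, 11}.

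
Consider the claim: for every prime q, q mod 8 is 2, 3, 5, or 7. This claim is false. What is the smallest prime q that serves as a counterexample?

A counterexample is any prime q such that the claim fails; we check each in order.
q = 2: 2 mod 8 = 2.
q = 3: 3 mod 8 = 3.
q = 5: 5 mod 8 = 5.
q = 7: 7 mod 8 = 7.
q = 11: 11 mod 8 = 3.
q = 13: 13 mod 8 = 5.
q = 17: 17 mod 8 = 1 — not in {2, 3, 5, 7}.

q = 17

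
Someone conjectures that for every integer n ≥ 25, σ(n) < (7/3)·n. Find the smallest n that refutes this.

We need the least integer n ≥ 25 for which the claim fails.
n = 25: σ(25) = 31; 31 < 175/3.
n = 26: σ(26) = 42; 42 < 182/3.
n = 27: σ(27) = 40; 40 < 63.
n = 28: σ(28) = 56; 56 < 196/3.
n = 29: σ(29) = 30; 30 < 203/3.
n = 30: σ(30) = 72; 72 ≥ 70.
Hence n = 30 is a counterexample.

n = 30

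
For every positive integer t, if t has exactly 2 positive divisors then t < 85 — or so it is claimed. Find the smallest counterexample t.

t = 89

We need the least positive integer t for which t has exactly 2 positive divisors but the claim fails.
For t = 2, 3, 5, 7, …, 73, 79, 83 the conclusion holds.
t = 89: τ(89) = 2; 89 ≥ 85.
Thus t = 89 disproves the claim, and no smaller t works.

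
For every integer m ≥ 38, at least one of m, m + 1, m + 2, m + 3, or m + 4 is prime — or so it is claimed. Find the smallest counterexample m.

A counterexample is any integer m ≥ 38 such that m, m + 1, m + 2, m + 3, m + 4 are all composite; we check each in order.
For m = 38, 39, 40, 41, 42, 43, 44, 45, 46, 47 the conclusion holds.
m = 48: 48 = 2 × 24; 49 = 7 × 7; 50 = 2 × 25; 51 = 3 × 17; 52 = 2 × 26 — all composite.
Hence m = 48 is a counterexample.

m = 48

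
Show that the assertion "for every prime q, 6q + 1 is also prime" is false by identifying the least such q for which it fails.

q = 19

q = 2: 6q + 1 = 13, prime.
q = 3: 6q + 1 = 19, prime.
q = 5: 6q + 1 = 31, prime.
q = 7: 6q + 1 = 43, prime.
q = 11: 6q + 1 = 67, prime.
q = 13: 6q + 1 = 79, prime.
q = 17: 6q + 1 = 103, prime.
q = 19: 6q + 1 = 115 = 5 × 23, not prime.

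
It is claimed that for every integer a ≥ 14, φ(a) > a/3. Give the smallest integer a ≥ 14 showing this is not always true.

a = 18

Check each integer a ≥ 14 in order until the claim fails.
a = 14: φ(14) = 6 and 14/3 = 14/3, so φ(14) > 14/3.
a = 15: φ(15) = 8 and 15/3 = 5, so φ(15) > 15/3.
a = 16: φ(16) = 8 and 16/3 = 16/3, so φ(16) > 16/3.
a = 17: φ(17) = 16 and 17/3 = 17/3, so φ(17) > 17/3.
a = 18: φ(18) = 6 and 18/3 = 6, so φ(18) ≤ 18/3.
Thus a = 18 disproves the claim, and no smaller a works.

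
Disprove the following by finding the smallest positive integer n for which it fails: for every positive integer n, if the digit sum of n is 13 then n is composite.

A counterexample is any positive integer n such that the digit sum of n is 13 but n is prime; we check each in order.
n = 49: digit sum 13; 49 is composite.
n = 58: digit sum 13; 58 is composite.
n = 67: digit sum 13; 67 is prime, not composite.
Thus n = 67 disproves the claim, and no smaller n works.

n = 67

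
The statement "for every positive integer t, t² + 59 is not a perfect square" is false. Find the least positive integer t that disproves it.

A counterexample is any positive integer t such that t² + 59 is a perfect square; we check each in order.
For t = 1, 2, 3, 4, …, 26, 27, 28 the conclusion holds.
t = 29: 29² + 59 = 900 = 30², a perfect square.

t = 29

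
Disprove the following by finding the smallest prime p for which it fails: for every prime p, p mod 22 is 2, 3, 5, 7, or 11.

We need the least prime p for which the claim fails.
The first 5 eligible values, up to p = 11, all satisfy the conclusion.
p = 13: 13 mod 22 = 13 — not in {2, 3, 5, 7, 11}.
Thus p = 13 disproves the claim, and no smaller p works.

p = 13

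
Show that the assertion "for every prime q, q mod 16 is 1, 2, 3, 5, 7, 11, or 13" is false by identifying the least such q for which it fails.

For q = 2, 3, 5, 7, 11, 13, 17, 19, 23, 29 the conclusion holds.
q = 31: 31 mod 16 = 15 — not in {1, 2, 3, 5, 7, 11, 13}.
Hence q = 31 is a counterexample.

q = 31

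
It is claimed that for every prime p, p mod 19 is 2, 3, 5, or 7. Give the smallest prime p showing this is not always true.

p = 11

Check each prime p in order until the claim fails.
p = 2: 2 mod 19 = 2.
p = 3: 3 mod 19 = 3.
p = 5: 5 mod 19 = 5.
p = 7: 7 mod 19 = 7.
p = 11: 11 mod 19 = 11 — not in {2, 3, 5, 7}.
Thus p = 11 disproves the claim, and no smaller p works.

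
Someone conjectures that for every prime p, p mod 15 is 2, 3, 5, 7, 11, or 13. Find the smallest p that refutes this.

A counterexample is any prime p such that the claim fails; we check each in order.
For p = 2, 3, 5, 7, 11, 13, 17 the conclusion holds.
p = 19: 19 mod 15 = 4 — not in {2, 3, 5, 7, 11, 13}.
Thus p = 19 disproves the claim, and no smaller p works.

p = 19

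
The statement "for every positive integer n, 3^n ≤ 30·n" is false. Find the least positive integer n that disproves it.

n = 5

Check each positive integer n in order until 3^n > 30·n.
For n = 1, 2, 3, 4 the conclusion holds.
n = 5: 3^n = 243 and 30·n = 150, so 243 > 150.
Thus n = 5 disproves the claim, and no smaller n works.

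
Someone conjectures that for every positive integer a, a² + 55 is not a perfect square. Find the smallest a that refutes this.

Check each positive integer a in order until a² + 55 is a perfect square.
a = 1: 1² + 55 = 56, not a perfect square.
a = 2: 2² + 55 = 59, not a perfect square.
a = 3: 3² + 55 = 64 = 8², a perfect square.

a = 3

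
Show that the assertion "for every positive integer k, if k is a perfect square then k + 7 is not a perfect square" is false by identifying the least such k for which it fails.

We need the least positive integer k for which k is a perfect square but k + 7 is a perfect square.
k = 1: 1 + 7 = 8, not a perfect square.
k = 4: 4 + 7 = 11, not a perfect square.
k = 9: 9 = 3² and 9 + 7 = 16 = 4².

k = 9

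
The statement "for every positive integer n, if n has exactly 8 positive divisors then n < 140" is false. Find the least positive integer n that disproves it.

n = 152

We need the least positive integer n for which n has exactly 8 positive divisors but the claim fails.
For n = 24, 30, 40, 42, …, 135, 136, 138 the conclusion holds.
n = 152: τ(152) = 8; 152 ≥ 140.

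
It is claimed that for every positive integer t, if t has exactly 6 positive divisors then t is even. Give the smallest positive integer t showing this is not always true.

t = 45

t = 12: divisors of 12: 1, 2, 3, 4, 6, 12; 12 is even.
t = 18: divisors of 18: 1, 2, 3, 6, 9, 18; 18 is even.
t = 20: divisors of 20: 1, 2, 4, 5, 10, 20; 20 is even.
t = 28: divisors of 28: 1, 2, 4, 7, 14, 28; 28 is even.
t = 32: divisors of 32: 1, 2, 4, 8, 16, 32; 32 is even.
t = 44: divisors of 44: 1, 2, 4, 11, 22, 44; 44 is even.
t = 45: divisors of 45: 1, 3, 5, 9, 15, 45; 45 is odd.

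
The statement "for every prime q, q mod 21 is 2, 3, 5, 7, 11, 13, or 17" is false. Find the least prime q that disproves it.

q = 2: 2 mod 21 = 2.
q = 3: 3 mod 21 = 3.
q = 5: 5 mod 21 = 5.
q = 7: 7 mod 21 = 7.
q = 11: 11 mod 21 = 11.
q = 13: 13 mod 21 = 13.
q = 17: 17 mod 21 = 17.
q = 19: 19 mod 21 = 19 — not in {2, 3, 5, 7, 11, 13, 17}.

q = 19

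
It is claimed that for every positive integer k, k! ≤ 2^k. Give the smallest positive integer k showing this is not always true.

Check each positive integer k in order until k! > 2^k.
For k = 1, 2, 3 the conclusion holds.
k = 4: k! = 24 and 2^k = 16, so 24 > 16.
So k = 4 is the smallest counterexample.

k = 4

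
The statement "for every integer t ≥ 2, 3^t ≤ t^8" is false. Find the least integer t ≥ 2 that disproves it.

t = 23

A counterexample is any integer t ≥ 2 such that 3^t > t^8; we check each in order.
For t = 2, 3, 4, 5, …, 20, 21, 22 the conclusion holds.
t = 23: 3^t = 94143178827 and t^8 = 78310985281, so 94143178827 > 78310985281.
Hence t = 23 is a counterexample.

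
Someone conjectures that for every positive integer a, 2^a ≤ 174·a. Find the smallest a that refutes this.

a = 11

We need the least positive integer a for which 2^a > 174·a.
For a = 1, 2, 3, 4, 5, 6, 7, 8, 9, 10 the conclusion holds.
a = 11: 2^a = 2048 and 174·a = 1914, so 2048 > 1914.
Thus a = 11 disproves the claim, and no smaller a works.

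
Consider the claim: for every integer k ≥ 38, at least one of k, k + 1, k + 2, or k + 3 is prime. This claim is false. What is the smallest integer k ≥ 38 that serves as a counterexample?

We need the least integer k ≥ 38 for which k, k + 1, k + 2, k + 3 are all composite.
The first 10 eligible values, up to k = 47, all satisfy the conclusion.
k = 48: 48 = 2 × 24; 49 = 7 × 7; 50 = 2 × 25; 51 = 3 × 17 — all composite.

k = 48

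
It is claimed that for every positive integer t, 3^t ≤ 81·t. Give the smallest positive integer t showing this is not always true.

t = 6

The first 5 eligible values, up to t = 5, all satisfy the conclusion.
t = 6: 3^t = 729 and 81·t = 486, so 729 > 486.
Thus t = 6 disproves the claim, and no smaller t works.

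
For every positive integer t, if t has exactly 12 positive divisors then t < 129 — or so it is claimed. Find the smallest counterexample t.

A counterexample is any positive integer t such that t has exactly 12 positive divisors but the claim fails; we check each in order.
The first 7 eligible values, up to t = 126, all satisfy the conclusion.
t = 132: τ(132) = 12; 132 ≥ 129.
Thus t = 132 disproves the claim, and no smaller t works.

t = 132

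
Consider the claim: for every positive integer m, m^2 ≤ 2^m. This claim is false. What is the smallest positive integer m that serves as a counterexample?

m = 3

Check each positive integer m in order until m^2 > 2^m.
For m = 1, 2 the conclusion holds.
m = 3: m^2 = 9 and 2^m = 8, so 9 > 8.
Hence m = 3 is a counterexample.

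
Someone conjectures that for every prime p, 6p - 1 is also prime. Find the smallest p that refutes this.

p = 11

A counterexample is any prime p such that 6p - 1 is not prime; we check each in order.
p = 2: 6p - 1 = 11, prime.
p = 3: 6p - 1 = 17, prime.
p = 5: 6p - 1 = 29, prime.
p = 7: 6p - 1 = 41, prime.
p = 11: 6p - 1 = 65 = 5 × 13, not prime.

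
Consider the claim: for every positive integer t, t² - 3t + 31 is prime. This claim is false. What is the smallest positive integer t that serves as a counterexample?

t = 4

Check each positive integer t in order until t² - 3t + 31 is not prime.
t = 1: t² - 3t + 31 = 29, prime.
t = 2: t² - 3t + 31 = 29, prime.
t = 3: t² - 3t + 31 = 31, prime.
t = 4: t² - 3t + 31 = 35 = 5 × 7, composite.
Thus t = 4 disproves the claim, and no smaller t works.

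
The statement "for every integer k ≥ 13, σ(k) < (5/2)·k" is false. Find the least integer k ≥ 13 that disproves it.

A counterexample is any integer k ≥ 13 such that the claim fails; we check each in order.
For k = 13, 14, 15, 16, …, 21, 22, 23 the conclusion holds.
k = 24: σ(24) = 60; 60 ≥ 60.
Hence k = 24 is a counterexample.

k = 24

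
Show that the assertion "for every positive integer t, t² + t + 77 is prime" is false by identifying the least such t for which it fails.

t = 6

We need the least positive integer t for which t² + t + 77 is not prime.
t = 1: t² + t + 77 = 79, prime.
t = 2: t² + t + 77 = 83, prime.
t = 3: t² + t + 77 = 89, prime.
t = 4: t² + t + 77 = 97, prime.
t = 5: t² + t + 77 = 107, prime.
t = 6: t² + t + 77 = 119 = 7 × 17, composite.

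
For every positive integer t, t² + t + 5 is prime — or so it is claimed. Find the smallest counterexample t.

t = 4

Check each positive integer t in order until t² + t + 5 is not prime.
For t = 1, 2, 3 the conclusion holds.
t = 4: t² + t + 5 = 25 = 5 × 5, composite.
Thus t = 4 disproves the claim, and no smaller t works.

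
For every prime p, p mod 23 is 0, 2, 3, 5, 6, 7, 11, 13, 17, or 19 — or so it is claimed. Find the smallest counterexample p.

p = 31

A counterexample is any prime p such that the claim fails; we check each in order.
For p = 2, 3, 5, 7, 11, 13, 17, 19, 23, 29 the conclusion holds.
p = 31: 31 mod 23 = 8 — not in {0, 2, 3, 5, 6, 7, 11, 13, 17, 19}.
Hence p = 31 is a counterexample.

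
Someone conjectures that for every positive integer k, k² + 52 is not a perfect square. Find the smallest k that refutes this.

A counterexample is any positive integer k such that k² + 52 is a perfect square; we check each in order.
For k = 1, 2, 3, 4, …, 9, 10, 11 the conclusion holds.
k = 12: 12² + 52 = 196 = 14², a perfect square.
So k = 12 is the smallest counterexample.

k = 12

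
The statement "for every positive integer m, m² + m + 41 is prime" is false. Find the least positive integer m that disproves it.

m = 40

Check each positive integer m in order until m² + m + 41 is not prime.
For m = 1, 2, 3, 4, …, 37, 38, 39 the conclusion holds.
m = 40: m² + m + 41 = 1681 = 41 × 41, composite.
Hence m = 40 is a counterexample.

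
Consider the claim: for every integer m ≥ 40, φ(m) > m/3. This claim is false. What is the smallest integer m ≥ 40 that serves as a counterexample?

For m = 40, 41 the conclusion holds.
m = 42: φ(42) = 12 and 42/3 = 14, so φ(42) ≤ 42/3.

m = 42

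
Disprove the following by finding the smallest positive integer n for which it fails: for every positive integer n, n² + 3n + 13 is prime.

n = 9

The first 8 eligible values, up to n = 8, all satisfy the conclusion.
n = 9: n² + 3n + 13 = 121 = 11 × 11, composite.
So n = 9 is the smallest counterexample.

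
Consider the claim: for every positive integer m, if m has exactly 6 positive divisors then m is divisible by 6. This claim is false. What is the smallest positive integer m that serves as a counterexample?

m = 20

We need the least positive integer m for which m has exactly 6 positive divisors but m is not divisible by 6.
For m = 12, 18 the conclusion holds.
m = 20: τ(20) = 6; 20 mod 6 = 2.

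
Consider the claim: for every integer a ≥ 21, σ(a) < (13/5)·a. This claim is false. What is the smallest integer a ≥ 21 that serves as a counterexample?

a = 60

Check each integer a ≥ 21 in order until the claim fails.
The first 39 eligible values, up to a = 59, all satisfy the conclusion.
a = 60: σ(60) = 168; 168 ≥ 156.
Hence a = 60 is a counterexample.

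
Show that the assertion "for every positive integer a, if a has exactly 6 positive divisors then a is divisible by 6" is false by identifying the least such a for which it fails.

a = 20

For a = 12, 18 the conclusion holds.
a = 20: τ(20) = 6; 20 mod 6 = 2.
Hence a = 20 is a counterexample.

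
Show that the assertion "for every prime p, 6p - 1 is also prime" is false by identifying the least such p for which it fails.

For p = 2, 3, 5, 7 the conclusion holds.
p = 11: 6p - 1 = 65 = 5 × 13, not prime.
Thus p = 11 disproves the claim, and no smaller p works.

p = 11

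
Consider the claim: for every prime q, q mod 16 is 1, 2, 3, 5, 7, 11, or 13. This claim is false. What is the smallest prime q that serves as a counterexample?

Check each prime q in order until the claim fails.
For q = 2, 3, 5, 7, 11, 13, 17, 19, 23, 29 the conclusion holds.
q = 31: 31 mod 16 = 15 — not in {1, 2, 3, 5, 7, 11, 13}.
Thus q = 31 disproves the claim, and no smaller q works.

q = 31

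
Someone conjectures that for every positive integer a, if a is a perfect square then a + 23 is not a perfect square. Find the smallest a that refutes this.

We need the least positive integer a for which a is a perfect square but a + 23 is a perfect square.
The first 10 eligible values, up to a = 100, all satisfy the conclusion.
a = 121: 121 = 11² and 121 + 23 = 144 = 12².

a = 121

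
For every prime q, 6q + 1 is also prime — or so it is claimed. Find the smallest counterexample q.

Check each prime q in order until 6q + 1 is not prime.
For q = 2, 3, 5, 7, 11, 13, 17 the conclusion holds.
q = 19: 6q + 1 = 115 = 5 × 23, not prime.
Thus q = 19 disproves the claim, and no smaller q works.

q = 19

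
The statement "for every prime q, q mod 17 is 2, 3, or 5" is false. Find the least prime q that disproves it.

q = 7

We need the least prime q for which the claim fails.
For q = 2, 3, 5 the conclusion holds.
q = 7: 7 mod 17 = 7 — not in {2, 3, 5}.
So q = 7 is the smallest counterexample.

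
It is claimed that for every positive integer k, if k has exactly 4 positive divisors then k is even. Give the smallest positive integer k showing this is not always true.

We need the least positive integer k for which k has exactly 4 positive divisors but k is odd.
The first 4 eligible values, up to k = 14, all satisfy the conclusion.
k = 15: divisors of 15: 1, 3, 5, 15; 15 is odd.

k = 15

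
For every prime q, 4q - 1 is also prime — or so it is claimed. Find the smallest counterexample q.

Check each prime q in order until 4q - 1 is not prime.
For q = 2, 3, 5 the conclusion holds.
q = 7: 4q - 1 = 27 = 3 × 9, not prime.
So q = 7 is the smallest counterexample.

q = 7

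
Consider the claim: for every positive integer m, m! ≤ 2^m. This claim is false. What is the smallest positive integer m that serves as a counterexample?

m = 1: m! = 1 and 2^m = 2, so 1 ≤ 2.
m = 2: m! = 2 and 2^m = 4, so 2 ≤ 4.
m = 3: m! = 6 and 2^m = 8, so 6 ≤ 8.
m = 4: m! = 24 and 2^m = 16, so 24 > 16.
Hence m = 4 is a counterexample.

m = 4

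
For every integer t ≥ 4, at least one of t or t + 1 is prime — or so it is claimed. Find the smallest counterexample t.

t = 8

We need the least integer t ≥ 4 for which t, t + 1 are both composite.
t = 4: 5 is prime.
t = 5: 5 is prime.
t = 6: 7 is prime.
t = 7: 7 is prime.
t = 8: 8 = 2 × 4; 9 = 3 × 3 — both composite.
Thus t = 8 disproves the claim, and no smaller t works.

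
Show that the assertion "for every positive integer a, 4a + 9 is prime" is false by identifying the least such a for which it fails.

a = 3

a = 1: 4a + 9 = 13, prime.
a = 2: 4a + 9 = 17, prime.
a = 3: 4a + 9 = 21 = 3 × 7, composite.
So a = 3 is the smallest counterexample.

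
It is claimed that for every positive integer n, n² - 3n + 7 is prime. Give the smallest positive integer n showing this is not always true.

n = 6

The first 5 eligible values, up to n = 5, all satisfy the conclusion.
n = 6: n² - 3n + 7 = 25 = 5 × 5, composite.
Hence n = 6 is a counterexample.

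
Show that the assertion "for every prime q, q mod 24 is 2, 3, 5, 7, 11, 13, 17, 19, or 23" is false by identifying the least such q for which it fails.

The first 20 eligible values, up to q = 71, all satisfy the conclusion.
q = 73: 73 mod 24 = 1 — not in {2, 3, 5, 7, 11, 13, 17, 19, 23}.

q = 73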